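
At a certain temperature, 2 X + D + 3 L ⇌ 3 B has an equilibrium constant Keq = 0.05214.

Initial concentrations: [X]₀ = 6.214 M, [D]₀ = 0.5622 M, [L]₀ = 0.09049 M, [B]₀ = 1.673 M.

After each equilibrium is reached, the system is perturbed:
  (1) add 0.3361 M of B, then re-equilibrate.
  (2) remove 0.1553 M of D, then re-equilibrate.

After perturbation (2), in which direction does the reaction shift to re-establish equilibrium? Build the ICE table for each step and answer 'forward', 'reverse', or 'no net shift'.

Direction: reverse

Q₀ = 291.1 vs Keq = 0.05214 ⇒ Q>K, reverse
Step 1:
                   X          D          L          B
  I            6.214     0.5622    0.09049      1.673
  C           0.4673     0.2337      0.701     -0.701
  E            6.681     0.7959     0.7915      0.972
  solve Keq expr → x = -0.2337; check Q = 0.05214
Then add 0.3361 M of B.
Step 2:
                   X          D          L          B
  I            6.681     0.7959     0.7915      1.308
  C          0.09103    0.04552     0.1366    -0.1366
  E            6.772     0.8414      0.928      1.172
  solve Keq expr → x = -0.04552; check Q = 0.05214
Then remove 0.1553 M of D.
Step 3:
                   X          D          L          B
  I            6.772     0.6861      0.928      1.172
  C          0.02108    0.01054    0.03162   -0.03162
  E            6.793     0.6966     0.9596       1.14
  solve Keq expr → x = -0.01054; check Q = 0.05214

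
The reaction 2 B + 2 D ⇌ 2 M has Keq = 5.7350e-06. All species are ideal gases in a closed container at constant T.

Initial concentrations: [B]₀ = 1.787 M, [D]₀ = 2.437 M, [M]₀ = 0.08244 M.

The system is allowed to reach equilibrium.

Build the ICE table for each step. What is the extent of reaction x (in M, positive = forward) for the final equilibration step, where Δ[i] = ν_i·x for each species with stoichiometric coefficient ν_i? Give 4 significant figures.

Q₀ = 3.5836e-04 vs Keq = 5.7350e-06 ⇒ Q>K, reverse
Step 1:
                  B         D         M
  Initial     1.787     2.437   0.08244
  Change    0.07128   0.07128  -0.07128
  Equil       1.858     2.508   0.01116
  solve Keq expr → x = -0.03564; check Q = 5.7350e-06

x = -0.03564 M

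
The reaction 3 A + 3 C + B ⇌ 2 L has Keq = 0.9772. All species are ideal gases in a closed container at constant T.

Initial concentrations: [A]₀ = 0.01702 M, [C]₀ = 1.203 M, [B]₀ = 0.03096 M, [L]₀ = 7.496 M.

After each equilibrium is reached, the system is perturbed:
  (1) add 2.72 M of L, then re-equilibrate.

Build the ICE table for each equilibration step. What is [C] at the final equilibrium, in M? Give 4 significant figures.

[C]_eq = 2.941 M

Q₀ = 2.1144e+08 vs Keq = 0.9772 ⇒ Q>K, reverse
Step 1:
                   A          C          B          L
  init       0.01702      1.203    0.03096      7.496
  Δ            1.543      1.543     0.5142     -1.028
  eq            1.56      2.746     0.5452      6.468
  solve Keq expr → x = -0.5142; check Q = 0.9772
Then add 2.72 M of L.
Step 2:
                   A          C          B          L
  init          1.56      2.746     0.5452      9.188
  Δ           0.1955     0.1955    0.06516    -0.1303
  eq           1.755      2.941     0.6103      9.057
  solve Keq expr → x = -0.06516; check Q = 0.9772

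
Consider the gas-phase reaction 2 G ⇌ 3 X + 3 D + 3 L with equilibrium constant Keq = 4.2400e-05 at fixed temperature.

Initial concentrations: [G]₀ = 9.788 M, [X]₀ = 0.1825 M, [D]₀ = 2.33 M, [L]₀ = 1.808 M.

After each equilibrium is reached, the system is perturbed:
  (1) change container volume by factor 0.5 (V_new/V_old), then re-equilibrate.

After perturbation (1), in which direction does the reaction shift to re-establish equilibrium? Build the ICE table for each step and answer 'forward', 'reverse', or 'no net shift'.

Direction: reverse

Q₀ = 0.004743 vs Keq = 4.2400e-05 ⇒ Q>K, reverse
Step 1:
                    G           X           D           L
  Initial       9.788      0.1825        2.33       1.808
  Change      0.09241     -0.1386     -0.1386     -0.1386
  Equil          9.88     0.04389       2.191       1.669
  solve Keq expr → x = -0.0462; check Q = 4.2400e-05
Then change container volume by factor 0.5 (V_new/V_old).
Step 2:
                    G           X           D           L
  Initial       19.76     0.08778       4.383       3.339
  Change      0.04645    -0.06967    -0.06967    -0.06967
  Equil         19.81      0.0181       4.313       3.269
  solve Keq expr → x = -0.02322; check Q = 4.2400e-05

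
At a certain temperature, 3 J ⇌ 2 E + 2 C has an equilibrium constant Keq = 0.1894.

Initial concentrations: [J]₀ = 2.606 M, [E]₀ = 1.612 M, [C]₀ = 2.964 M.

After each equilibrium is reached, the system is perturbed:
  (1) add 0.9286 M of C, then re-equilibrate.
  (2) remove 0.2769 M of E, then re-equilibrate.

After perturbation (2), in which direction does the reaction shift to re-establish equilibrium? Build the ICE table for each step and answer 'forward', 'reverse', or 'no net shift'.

Direction: forward

Q₀ = 1.29 vs Keq = 0.1894 ⇒ Q>K, reverse
Step 1:
                  J         E         C
  Initial     2.606     1.612     2.964
  Change      0.768    -0.512    -0.512
  Equil       3.374       1.1     2.452
  solve Keq expr → x = -0.256; check Q = 0.1894
Then add 0.9286 M of C.
Step 2:
                  J         E         C
  Initial     3.374       1.1     3.381
  Change     0.2493   -0.1662   -0.1662
  Equil       3.623    0.9338     3.214
  solve Keq expr → x = -0.0831; check Q = 0.1894
Then remove 0.2769 M of E.
Step 3:
                  J         E         C
  Initial     3.623    0.6569     3.214
  Change    -0.2279     0.152     0.152
  Equil       3.395    0.8088     3.366
  solve Keq expr → x = 0.07598; check Q = 0.1894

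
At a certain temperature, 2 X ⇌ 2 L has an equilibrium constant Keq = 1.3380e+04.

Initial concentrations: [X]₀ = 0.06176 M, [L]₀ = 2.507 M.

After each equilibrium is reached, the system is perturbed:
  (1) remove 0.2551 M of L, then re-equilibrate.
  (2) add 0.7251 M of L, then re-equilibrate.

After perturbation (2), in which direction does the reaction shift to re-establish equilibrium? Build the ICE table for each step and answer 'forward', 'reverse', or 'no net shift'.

Direction: reverse

Q₀ = 1648 vs Keq = 1.3380e+04 ⇒ Q<K, forward
Step 1:
                    X           L
  Initial     0.06176       2.507
  Change     -0.03974     0.03974
  Equil       0.02202       2.547
  solve Keq expr → x = 0.01987; check Q = 1.3380e+04
Then remove 0.2551 M of L.
Step 2:
                    X           L
  Initial     0.02202       2.292
  Change    -0.002186    0.002186
  Equil       0.01983       2.294
  solve Keq expr → x = 0.001093; check Q = 1.3380e+04
Then add 0.7251 M of L.
Step 3:
                    X           L
  Initial     0.01983       3.019
  Change     0.006215   -0.006215
  Equil       0.02605       3.013
  solve Keq expr → x = -0.003107; check Q = 1.3380e+04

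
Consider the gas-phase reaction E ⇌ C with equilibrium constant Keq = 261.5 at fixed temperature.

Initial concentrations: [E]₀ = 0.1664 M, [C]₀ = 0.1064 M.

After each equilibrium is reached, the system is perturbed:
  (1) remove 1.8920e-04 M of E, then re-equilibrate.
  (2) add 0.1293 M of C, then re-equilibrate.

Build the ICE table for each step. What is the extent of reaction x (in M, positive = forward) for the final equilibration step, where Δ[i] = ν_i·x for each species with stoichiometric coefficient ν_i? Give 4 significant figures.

x = -4.9257e-04 M

Q₀ = 0.6394 vs Keq = 261.5 ⇒ Q<K, forward
Step 1:
                    E           C
  I            0.1664      0.1064
  C           -0.1654      0.1654
  E          0.001039      0.2718
  solve Keq expr → x = 0.1654; check Q = 261.5
Then remove 1.8920e-04 M of E.
Step 2:
                    E           C
  I        8.5004e-04      0.2718
  C        1.8848e-04 -1.8848e-04
  E          0.001039      0.2716
  solve Keq expr → x = -1.8848e-04; check Q = 261.5
Then add 0.1293 M of C.
Step 3:
                    E           C
  I          0.001039      0.4009
  C        4.9257e-04 -4.9257e-04
  E          0.001531      0.4004
  solve Keq expr → x = -4.9257e-04; check Q = 261.5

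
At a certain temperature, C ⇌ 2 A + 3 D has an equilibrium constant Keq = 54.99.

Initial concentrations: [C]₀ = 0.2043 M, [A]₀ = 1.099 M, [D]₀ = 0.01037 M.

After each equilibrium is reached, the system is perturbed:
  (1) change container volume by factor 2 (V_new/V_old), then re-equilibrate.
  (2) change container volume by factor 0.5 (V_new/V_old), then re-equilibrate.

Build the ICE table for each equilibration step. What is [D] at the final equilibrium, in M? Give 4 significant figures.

Q₀ = 6.5927e-06 vs Keq = 54.99 ⇒ Q<K, forward
Step 1:
                  C         A         D
  init       0.2043     1.099   0.01037
  Δ         -0.1957    0.3914    0.5871
  eq       0.008613      1.49    0.5974
  solve Keq expr → x = 0.1957; check Q = 54.99
Then change container volume by factor 2 (V_new/V_old).
Step 2:
                  C         A         D
  init     0.004307    0.7452    0.2987
  Δ       -0.003997  0.007994   0.01199
  eq      3.0943e-04    0.7532    0.3107
  solve Keq expr → x = 0.003997; check Q = 54.99
Then change container volume by factor 0.5 (V_new/V_old).
Step 3:
                  C         A         D
  init    6.1887e-04     1.506    0.6214
  Δ        0.007994  -0.01599  -0.02398
  eq       0.008613      1.49    0.5974
  solve Keq expr → x = -0.007994; check Q = 54.99

[D]_eq = 0.5974 M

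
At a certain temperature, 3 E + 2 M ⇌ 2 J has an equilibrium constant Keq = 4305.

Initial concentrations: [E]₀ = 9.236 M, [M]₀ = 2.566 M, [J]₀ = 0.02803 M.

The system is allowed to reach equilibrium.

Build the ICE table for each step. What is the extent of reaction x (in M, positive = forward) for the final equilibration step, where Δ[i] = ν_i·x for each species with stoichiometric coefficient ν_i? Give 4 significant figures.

Q₀ = 1.5145e-07 vs Keq = 4305 ⇒ Q<K, forward
Step 1:
                   E          M          J
  Initial      9.236      2.566    0.02803
  Change      -3.844     -2.563      2.563
  Equil        5.392   0.003154      2.591
  solve Keq expr → x = 1.281; check Q = 4305

x = 1.281 M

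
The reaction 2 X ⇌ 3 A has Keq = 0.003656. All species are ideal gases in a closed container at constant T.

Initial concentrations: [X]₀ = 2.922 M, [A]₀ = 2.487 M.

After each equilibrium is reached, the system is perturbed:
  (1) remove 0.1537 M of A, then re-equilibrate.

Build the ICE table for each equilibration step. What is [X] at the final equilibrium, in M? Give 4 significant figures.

[X]_eq = 4.21 M

Q₀ = 1.802 vs Keq = 0.003656 ⇒ Q>K, reverse
Step 1:
                  X         A
  init        2.922     2.487
  Δ           1.386    -2.079
  eq          4.308    0.4079
  solve Keq expr → x = -0.693; check Q = 0.003656
Then remove 0.1537 M of A.
Step 2:
                  X         A
  init        4.308    0.2542
  Δ        -0.09831    0.1475
  eq           4.21    0.4016
  solve Keq expr → x = 0.04916; check Q = 0.003656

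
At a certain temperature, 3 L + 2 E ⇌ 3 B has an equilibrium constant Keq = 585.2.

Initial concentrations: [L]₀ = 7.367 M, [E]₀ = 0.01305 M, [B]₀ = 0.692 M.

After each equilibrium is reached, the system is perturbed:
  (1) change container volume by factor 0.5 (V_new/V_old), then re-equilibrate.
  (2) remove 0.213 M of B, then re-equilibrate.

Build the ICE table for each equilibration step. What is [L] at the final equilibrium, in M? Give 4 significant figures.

[L]_eq = 14.7 M

Q₀ = 4.867 vs Keq = 585.2 ⇒ Q<K, forward
Step 1:
                   L          E          B
  I            7.367    0.01305      0.692
  C         -0.01771   -0.01181    0.01771
  E            7.349   0.001241     0.7097
  solve Keq expr → x = 0.005905; check Q = 585.2
Then change container volume by factor 0.5 (V_new/V_old).
Step 2:
                   L          E          B
  I             14.7   0.002481      1.419
  C        -0.001857  -0.001238   0.001857
  E             14.7   0.001243      1.421
  solve Keq expr → x = 6.1893e-04; check Q = 585.2
Then remove 0.213 M of B.
Step 3:
                   L          E          B
  I             14.7   0.001243      1.208
  C       -4.0229e-04 -2.6819e-04 4.0229e-04
  E             14.7 9.7500e-04      1.209
  solve Keq expr → x = 1.3410e-04; check Q = 585.2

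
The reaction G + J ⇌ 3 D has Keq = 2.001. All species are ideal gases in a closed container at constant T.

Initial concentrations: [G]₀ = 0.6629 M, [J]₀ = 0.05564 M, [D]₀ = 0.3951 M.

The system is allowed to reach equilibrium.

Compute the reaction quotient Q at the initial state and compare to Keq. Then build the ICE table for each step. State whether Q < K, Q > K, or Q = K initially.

Q₀ = 1.672; Q < K (proceeds forward)

Q₀ = 1.672 vs Keq = 2.001 ⇒ Q<K, forward
Step 1:
                    G           J           D
  init         0.6629     0.05564      0.3951
  Δ         -0.004211   -0.004211     0.01263
  eq           0.6587     0.05143      0.4077
  solve Keq expr → x = 0.004211; check Q = 2.001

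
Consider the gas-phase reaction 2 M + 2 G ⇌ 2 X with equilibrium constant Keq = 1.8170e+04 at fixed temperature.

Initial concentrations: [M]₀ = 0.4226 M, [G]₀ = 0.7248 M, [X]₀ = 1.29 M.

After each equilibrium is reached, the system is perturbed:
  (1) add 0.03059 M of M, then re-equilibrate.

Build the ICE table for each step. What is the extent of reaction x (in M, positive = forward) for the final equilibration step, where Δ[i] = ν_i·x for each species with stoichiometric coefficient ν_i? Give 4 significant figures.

Q₀ = 17.74 vs Keq = 1.8170e+04 ⇒ Q<K, forward
Step 1:
                   M          G          X
  I           0.4226     0.7248       1.29
  C          -0.3859    -0.3859     0.3859
  E          0.03669     0.3389      1.676
  solve Keq expr → x = 0.193; check Q = 1.8170e+04
Then add 0.03059 M of M.
Step 2:
                   M          G          X
  I          0.06728     0.3389      1.676
  C          -0.0268    -0.0268     0.0268
  E          0.04048     0.3121      1.703
  solve Keq expr → x = 0.0134; check Q = 1.8170e+04

x = 0.0134 M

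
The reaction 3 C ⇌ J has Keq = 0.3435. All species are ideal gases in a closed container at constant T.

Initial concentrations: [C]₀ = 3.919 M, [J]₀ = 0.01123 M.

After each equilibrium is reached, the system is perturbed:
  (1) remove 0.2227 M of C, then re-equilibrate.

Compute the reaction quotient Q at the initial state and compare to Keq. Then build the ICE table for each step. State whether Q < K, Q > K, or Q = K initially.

Q₀ = 1.8658e-04 vs Keq = 0.3435 ⇒ Q<K, forward
Step 1:
                  C         J
  init        3.919   0.01123
  Δ          -2.559     0.853
  eq           1.36    0.8642
  solve Keq expr → x = 0.853; check Q = 0.3435
Then remove 0.2227 M of C.
Step 2:
                  C         J
  init        1.137    0.8642
  Δ          0.1888  -0.06295
  eq          1.326    0.8013
  solve Keq expr → x = -0.06295; check Q = 0.3435

Q₀ = 1.8658e-04; Q < K (proceeds forward)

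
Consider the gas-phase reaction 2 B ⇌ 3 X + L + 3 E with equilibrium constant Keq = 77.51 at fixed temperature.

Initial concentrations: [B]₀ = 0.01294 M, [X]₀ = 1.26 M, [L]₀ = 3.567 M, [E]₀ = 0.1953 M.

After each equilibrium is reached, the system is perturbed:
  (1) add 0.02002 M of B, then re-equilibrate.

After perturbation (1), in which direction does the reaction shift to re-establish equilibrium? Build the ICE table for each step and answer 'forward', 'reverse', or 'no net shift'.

Q₀ = 317.4 vs Keq = 77.51 ⇒ Q>K, reverse
Step 1:
                   B          X          L          E
  I          0.01294       1.26      3.567     0.1953
  C         0.009894   -0.01484  -0.004947   -0.01484
  E          0.02283      1.245      3.562     0.1805
  solve Keq expr → x = -0.004947; check Q = 77.51
Then add 0.02002 M of B.
Step 2:
                   B          X          L          E
  I          0.04285      1.245      3.562     0.1805
  C         -0.01489    0.02233   0.007444    0.02233
  E          0.02797      1.267      3.569     0.2028
  solve Keq expr → x = 0.007444; check Q = 77.51

Direction: forward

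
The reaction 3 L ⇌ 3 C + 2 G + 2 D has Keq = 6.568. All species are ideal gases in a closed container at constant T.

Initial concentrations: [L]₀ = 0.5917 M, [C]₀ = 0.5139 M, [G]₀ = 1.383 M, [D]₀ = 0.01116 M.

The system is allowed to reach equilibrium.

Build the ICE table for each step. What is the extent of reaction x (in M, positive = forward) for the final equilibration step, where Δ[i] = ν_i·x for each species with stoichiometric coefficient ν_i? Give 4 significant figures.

x = 0.1154 M

Q₀ = 1.5606e-04 vs Keq = 6.568 ⇒ Q<K, forward
Step 1:
                    L           C           G           D
  Initial      0.5917      0.5139       1.383     0.01116
  Change      -0.3463      0.3463      0.2309      0.2309
  Equil        0.2454      0.8602       1.614       0.242
  solve Keq expr → x = 0.1154; check Q = 6.568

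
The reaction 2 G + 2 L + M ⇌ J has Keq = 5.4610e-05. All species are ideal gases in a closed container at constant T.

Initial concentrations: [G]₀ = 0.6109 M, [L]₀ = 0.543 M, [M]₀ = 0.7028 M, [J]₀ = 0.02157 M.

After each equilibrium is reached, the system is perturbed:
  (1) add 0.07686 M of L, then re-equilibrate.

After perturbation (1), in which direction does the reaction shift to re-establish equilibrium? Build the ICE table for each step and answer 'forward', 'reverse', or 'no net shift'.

Direction: forward

Q₀ = 0.2789 vs Keq = 5.4610e-05 ⇒ Q>K, reverse
Step 1:
                    G           L           M           J
  init         0.6109       0.543      0.7028     0.02157
  Δ           0.04313     0.04313     0.02156    -0.02156
  eq            0.654      0.5861      0.7244  5.8131e-06
  solve Keq expr → x = -0.02156; check Q = 5.4610e-05
Then add 0.07686 M of L.
Step 2:
                    G           L           M           J
  init          0.654       0.663      0.7244  5.8131e-06
  Δ       -3.2487e-06 -3.2487e-06 -1.6244e-06  1.6244e-06
  eq            0.654       0.663      0.7244  7.4375e-06
  solve Keq expr → x = 1.6244e-06; check Q = 5.4610e-05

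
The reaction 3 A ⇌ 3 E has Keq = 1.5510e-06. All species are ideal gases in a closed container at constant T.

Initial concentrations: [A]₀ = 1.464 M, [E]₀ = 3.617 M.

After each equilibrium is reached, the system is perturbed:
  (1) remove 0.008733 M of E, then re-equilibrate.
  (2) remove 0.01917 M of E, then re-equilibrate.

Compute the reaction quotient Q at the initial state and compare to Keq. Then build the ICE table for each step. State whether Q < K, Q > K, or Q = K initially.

Q₀ = 15.08; Q > K (proceeds reverse)

Q₀ = 15.08 vs Keq = 1.5510e-06 ⇒ Q>K, reverse
Step 1:
                  A         E
  init        1.464     3.617
  Δ           3.559    -3.559
  eq          5.023   0.05814
  solve Keq expr → x = -1.186; check Q = 1.5510e-06
Then remove 0.008733 M of E.
Step 2:
                  A         E
  init        5.023   0.04941
  Δ       -0.008633  0.008633
  eq          5.014   0.05804
  solve Keq expr → x = 0.002878; check Q = 1.5510e-06
Then remove 0.01917 M of E.
Step 3:
                  A         E
  init        5.014   0.03887
  Δ        -0.01895   0.01895
  eq          4.995   0.05782
  solve Keq expr → x = 0.006317; check Q = 1.5510e-06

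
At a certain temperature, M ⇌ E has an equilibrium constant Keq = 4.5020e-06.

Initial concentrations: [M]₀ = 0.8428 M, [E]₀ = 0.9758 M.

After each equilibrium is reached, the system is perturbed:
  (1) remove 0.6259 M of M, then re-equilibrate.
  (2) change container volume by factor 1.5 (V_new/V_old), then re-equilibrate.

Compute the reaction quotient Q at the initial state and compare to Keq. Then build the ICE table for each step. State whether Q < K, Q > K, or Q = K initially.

Q₀ = 1.158; Q > K (proceeds reverse)

Q₀ = 1.158 vs Keq = 4.5020e-06 ⇒ Q>K, reverse
Step 1:
                  M         E
  init       0.8428    0.9758
  Δ          0.9758   -0.9758
  eq          1.819 8.1873e-06
  solve Keq expr → x = -0.9758; check Q = 4.5020e-06
Then remove 0.6259 M of M.
Step 2:
                  M         E
  init        1.193 8.1873e-06
  Δ       2.8178e-06 -2.8178e-06
  eq          1.193 5.3695e-06
  solve Keq expr → x = -2.8178e-06; check Q = 4.5020e-06
Then change container volume by factor 1.5 (V_new/V_old).
Step 3:
                  M         E
  init       0.7951 3.5797e-06
  Δ               0         0
  eq         0.7951 3.5797e-06
  solve Keq expr → x = 0; check Q = 4.5020e-06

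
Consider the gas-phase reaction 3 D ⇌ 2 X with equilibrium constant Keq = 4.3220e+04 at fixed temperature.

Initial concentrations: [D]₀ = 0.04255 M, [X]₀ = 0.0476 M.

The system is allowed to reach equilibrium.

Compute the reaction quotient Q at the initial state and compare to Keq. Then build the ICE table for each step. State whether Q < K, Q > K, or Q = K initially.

Q₀ = 29.41 vs Keq = 4.3220e+04 ⇒ Q<K, forward
Step 1:
                  D         X
  Initial   0.04255    0.0476
  Change   -0.03759   0.02506
  Equil    0.004962   0.07266
  solve Keq expr → x = 0.01253; check Q = 4.3220e+04

Q₀ = 29.41; Q < K (proceeds forward)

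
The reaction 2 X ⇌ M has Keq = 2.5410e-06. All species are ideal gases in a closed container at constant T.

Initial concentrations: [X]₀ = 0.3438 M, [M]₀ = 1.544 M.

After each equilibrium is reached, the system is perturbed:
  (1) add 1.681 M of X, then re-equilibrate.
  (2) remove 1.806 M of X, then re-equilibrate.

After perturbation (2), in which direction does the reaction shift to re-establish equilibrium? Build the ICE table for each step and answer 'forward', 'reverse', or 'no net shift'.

Q₀ = 13.06 vs Keq = 2.5410e-06 ⇒ Q>K, reverse
Step 1:
                  X         M
  I          0.3438     1.544
  C           3.088    -1.544
  E           3.432 2.9925e-05
  solve Keq expr → x = -1.544; check Q = 2.5410e-06
Then add 1.681 M of X.
Step 2:
                  X         M
  I           5.113 2.9925e-05
  C       -7.2990e-05 3.6495e-05
  E           5.113 6.6420e-05
  solve Keq expr → x = 3.6495e-05; check Q = 2.5410e-06
Then remove 1.806 M of X.
Step 3:
                  X         M
  I           3.307 6.6420e-05
  C       7.7271e-05 -3.8635e-05
  E           3.307 2.7785e-05
  solve Keq expr → x = -3.8635e-05; check Q = 2.5410e-06

Direction: reverse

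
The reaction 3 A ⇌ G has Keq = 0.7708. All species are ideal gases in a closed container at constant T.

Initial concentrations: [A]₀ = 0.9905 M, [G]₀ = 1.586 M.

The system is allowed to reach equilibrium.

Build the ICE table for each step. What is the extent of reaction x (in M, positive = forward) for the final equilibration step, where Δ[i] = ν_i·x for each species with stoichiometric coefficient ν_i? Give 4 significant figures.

Q₀ = 1.632 vs Keq = 0.7708 ⇒ Q>K, reverse
Step 1:
                  A         G
  init       0.9905     1.586
  Δ           0.258    -0.086
  eq          1.248       1.5
  solve Keq expr → x = -0.086; check Q = 0.7708

x = -0.086 M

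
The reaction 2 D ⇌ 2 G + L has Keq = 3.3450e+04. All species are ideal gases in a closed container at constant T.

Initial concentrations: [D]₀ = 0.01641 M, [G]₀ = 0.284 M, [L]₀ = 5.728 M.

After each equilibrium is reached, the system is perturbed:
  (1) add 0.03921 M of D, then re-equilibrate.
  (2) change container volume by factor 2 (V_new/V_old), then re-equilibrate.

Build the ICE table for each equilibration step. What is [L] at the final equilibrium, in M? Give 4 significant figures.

Q₀ = 1716 vs Keq = 3.3450e+04 ⇒ Q<K, forward
Step 1:
                  D         G         L
  init      0.01641     0.284     5.728
  Δ        -0.01253   0.01253  0.006264
  eq       0.003882    0.2965     5.734
  solve Keq expr → x = 0.006264; check Q = 3.3450e+04
Then add 0.03921 M of D.
Step 2:
                  D         G         L
  init      0.04309    0.2965     5.734
  Δ         -0.0387    0.0387   0.01935
  eq       0.004396    0.3352     5.754
  solve Keq expr → x = 0.01935; check Q = 3.3450e+04
Then change container volume by factor 2 (V_new/V_old).
Step 3:
                  D         G         L
  init     0.002198    0.1676     2.877
  Δ       -6.3785e-04 6.3785e-04 3.1893e-04
  eq        0.00156    0.1682     2.877
  solve Keq expr → x = 3.1893e-04; check Q = 3.3450e+04

[L]_eq = 2.877 M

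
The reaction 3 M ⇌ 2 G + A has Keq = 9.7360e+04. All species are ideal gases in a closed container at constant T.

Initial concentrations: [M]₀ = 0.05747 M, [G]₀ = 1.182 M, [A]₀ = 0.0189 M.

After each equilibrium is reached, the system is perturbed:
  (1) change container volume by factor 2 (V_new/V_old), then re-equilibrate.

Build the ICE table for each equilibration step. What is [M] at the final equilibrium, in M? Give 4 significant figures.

[M]_eq = 0.004061 M

Q₀ = 139.1 vs Keq = 9.7360e+04 ⇒ Q<K, forward
Step 1:
                    M           G           A
  init        0.05747       1.182      0.0189
  Δ          -0.04935      0.0329     0.01645
  eq         0.008123       1.215     0.03535
  solve Keq expr → x = 0.01645; check Q = 9.7360e+04
Then change container volume by factor 2 (V_new/V_old).
Step 2:
                    M           G           A
  init       0.004061      0.6074     0.01767
  Δ                 0           0           0
  eq         0.004061      0.6074     0.01767
  solve Keq expr → x = 0; check Q = 9.7360e+04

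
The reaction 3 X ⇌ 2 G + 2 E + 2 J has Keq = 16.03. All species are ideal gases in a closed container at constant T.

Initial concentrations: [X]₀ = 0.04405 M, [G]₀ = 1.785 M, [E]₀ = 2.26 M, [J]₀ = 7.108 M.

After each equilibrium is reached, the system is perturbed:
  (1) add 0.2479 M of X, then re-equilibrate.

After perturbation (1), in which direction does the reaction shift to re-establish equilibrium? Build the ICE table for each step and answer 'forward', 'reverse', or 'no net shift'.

Direction: forward

Q₀ = 9.6195e+06 vs Keq = 16.03 ⇒ Q>K, reverse
Step 1:
                    X           G           E           J
  Initial     0.04405       1.785        2.26       7.108
  Change        1.402     -0.9345     -0.9345     -0.9345
  Equil         1.446      0.8505       1.326       6.174
  solve Keq expr → x = -0.4672; check Q = 16.03
Then add 0.2479 M of X.
Step 2:
                    X           G           E           J
  Initial       1.694      0.8505       1.326       6.174
  Change      -0.1048     0.06987     0.06987     0.06987
  Equil         1.589      0.9204       1.395       6.243
  solve Keq expr → x = 0.03493; check Q = 16.03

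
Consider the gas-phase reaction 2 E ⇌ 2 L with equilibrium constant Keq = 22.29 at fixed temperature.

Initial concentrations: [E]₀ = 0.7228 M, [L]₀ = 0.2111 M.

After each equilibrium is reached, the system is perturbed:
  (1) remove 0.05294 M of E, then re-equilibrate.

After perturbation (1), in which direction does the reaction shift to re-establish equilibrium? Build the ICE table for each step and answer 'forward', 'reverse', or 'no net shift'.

Q₀ = 0.0853 vs Keq = 22.29 ⇒ Q<K, forward
Step 1:
                  E         L
  Initial    0.7228    0.2111
  Change    -0.5596    0.5596
  Equil      0.1632    0.7707
  solve Keq expr → x = 0.2798; check Q = 22.29
Then remove 0.05294 M of E.
Step 2:
                  E         L
  Initial    0.1103    0.7707
  Change    0.04369  -0.04369
  Equil       0.154     0.727
  solve Keq expr → x = -0.02184; check Q = 22.29

Direction: reverse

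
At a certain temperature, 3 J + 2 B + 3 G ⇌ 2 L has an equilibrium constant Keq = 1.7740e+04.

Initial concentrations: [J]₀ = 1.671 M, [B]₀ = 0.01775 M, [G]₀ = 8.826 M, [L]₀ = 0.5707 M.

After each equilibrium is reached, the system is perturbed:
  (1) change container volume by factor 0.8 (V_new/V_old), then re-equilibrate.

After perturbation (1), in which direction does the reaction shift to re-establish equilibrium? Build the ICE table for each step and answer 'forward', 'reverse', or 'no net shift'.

Direction: forward

Q₀ = 0.3223 vs Keq = 1.7740e+04 ⇒ Q<K, forward
Step 1:
                  J         B         G         L
  init        1.671   0.01775     8.826    0.5707
  Δ         -0.0265  -0.01767   -0.0265   0.01767
  eq          1.644 8.0249e-05     8.799    0.5884
  solve Keq expr → x = 0.008835; check Q = 1.7740e+04
Then change container volume by factor 0.8 (V_new/V_old).
Step 2:
                  J         B         G         L
  init        2.056 1.0031e-04        11    0.7355
  Δ       -7.3418e-05 -4.8945e-05 -7.3418e-05 4.8945e-05
  eq          2.056 5.1366e-05        11    0.7355
  solve Keq expr → x = 2.4473e-05; check Q = 1.7740e+04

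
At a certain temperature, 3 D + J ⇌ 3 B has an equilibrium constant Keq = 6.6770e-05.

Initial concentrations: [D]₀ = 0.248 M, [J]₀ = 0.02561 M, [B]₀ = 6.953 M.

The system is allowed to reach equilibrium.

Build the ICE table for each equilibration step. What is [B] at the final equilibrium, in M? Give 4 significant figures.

[B]_eq = 0.3621 M

Q₀ = 8.6050e+05 vs Keq = 6.6770e-05 ⇒ Q>K, reverse
Step 1:
                  D         J         B
  Initial     0.248   0.02561     6.953
  Change      6.591     2.197    -6.591
  Equil       6.839     2.223    0.3621
  solve Keq expr → x = -2.197; check Q = 6.6770e-05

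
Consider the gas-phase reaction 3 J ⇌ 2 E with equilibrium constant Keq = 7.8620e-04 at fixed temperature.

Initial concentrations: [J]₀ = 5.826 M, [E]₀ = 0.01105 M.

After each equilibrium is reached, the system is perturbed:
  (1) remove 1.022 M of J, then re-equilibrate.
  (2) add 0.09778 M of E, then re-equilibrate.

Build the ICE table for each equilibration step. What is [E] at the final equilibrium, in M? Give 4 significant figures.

Q₀ = 6.1747e-07 vs Keq = 7.8620e-04 ⇒ Q<K, forward
Step 1:
                   J          E
  Initial      5.826    0.01105
  Change     -0.5003     0.3336
  Equil        5.326     0.3446
  solve Keq expr → x = 0.1668; check Q = 7.8620e-04
Then remove 1.022 M of J.
Step 2:
                   J          E
  Initial      4.304     0.3446
  Change      0.1249   -0.08329
  Equil        4.429     0.2613
  solve Keq expr → x = -0.04165; check Q = 7.8620e-04
Then add 0.09778 M of E.
Step 3:
                   J          E
  Initial      4.429     0.3591
  Change      0.1294   -0.08625
  Equil        4.558     0.2728
  solve Keq expr → x = -0.04312; check Q = 7.8620e-04

[E]_eq = 0.2728 M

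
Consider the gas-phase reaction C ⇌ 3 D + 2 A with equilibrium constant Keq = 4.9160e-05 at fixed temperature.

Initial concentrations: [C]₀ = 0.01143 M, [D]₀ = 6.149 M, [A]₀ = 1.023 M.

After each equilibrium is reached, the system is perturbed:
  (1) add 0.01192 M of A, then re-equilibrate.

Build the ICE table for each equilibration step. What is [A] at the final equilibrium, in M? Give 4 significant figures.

[A]_eq = 5.1715e-04 M

Q₀ = 2.1287e+04 vs Keq = 4.9160e-05 ⇒ Q>K, reverse
Step 1:
                   C          D          A
  init       0.01143      6.149      1.023
  Δ           0.5112     -1.534     -1.022
  eq          0.5227      4.615 5.1124e-04
  solve Keq expr → x = -0.5112; check Q = 4.9160e-05
Then add 0.01192 M of A.
Step 2:
                   C          D          A
  init        0.5227      4.615    0.01243
  Δ         0.005957   -0.01787   -0.01191
  eq          0.5286      4.597 5.1715e-04
  solve Keq expr → x = -0.005957; check Q = 4.9160e-05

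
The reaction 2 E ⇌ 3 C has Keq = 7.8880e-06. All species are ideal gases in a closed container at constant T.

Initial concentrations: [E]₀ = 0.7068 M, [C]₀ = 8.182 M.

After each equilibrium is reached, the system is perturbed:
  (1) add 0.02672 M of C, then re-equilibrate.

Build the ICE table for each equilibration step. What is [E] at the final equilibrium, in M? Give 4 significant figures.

[E]_eq = 6.135 M

Q₀ = 1096 vs Keq = 7.8880e-06 ⇒ Q>K, reverse
Step 1:
                    E           C
  init         0.7068       8.182
  Δ              5.41      -8.115
  eq            6.117     0.06658
  solve Keq expr → x = -2.705; check Q = 7.8880e-06
Then add 0.02672 M of C.
Step 2:
                    E           C
  init          6.117      0.0933
  Δ           0.01773    -0.02659
  eq            6.135     0.06671
  solve Keq expr → x = -0.008864; check Q = 7.8880e-06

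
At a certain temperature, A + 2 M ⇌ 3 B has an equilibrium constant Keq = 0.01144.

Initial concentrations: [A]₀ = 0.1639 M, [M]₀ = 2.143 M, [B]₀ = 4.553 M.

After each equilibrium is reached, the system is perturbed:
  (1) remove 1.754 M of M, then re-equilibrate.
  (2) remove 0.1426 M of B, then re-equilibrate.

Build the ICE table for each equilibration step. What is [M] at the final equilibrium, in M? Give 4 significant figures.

Q₀ = 125.4 vs Keq = 0.01144 ⇒ Q>K, reverse
Step 1:
                   A          M          B
  Initial     0.1639      2.143      4.553
  Change       1.279      2.559     -3.838
  Equil        1.443      4.702     0.7147
  solve Keq expr → x = -1.279; check Q = 0.01144
Then remove 1.754 M of M.
Step 2:
                   A          M          B
  Initial      1.443      2.948     0.7147
  Change     0.05693     0.1139    -0.1708
  Equil          1.5      3.062     0.5439
  solve Keq expr → x = -0.05693; check Q = 0.01144
Then remove 0.1426 M of B.
Step 3:
                   A          M          B
  Initial        1.5      3.062     0.4013
  Change    -0.04247   -0.08494     0.1274
  Equil        1.458      2.977     0.5287
  solve Keq expr → x = 0.04247; check Q = 0.01144

[M]_eq = 2.977 M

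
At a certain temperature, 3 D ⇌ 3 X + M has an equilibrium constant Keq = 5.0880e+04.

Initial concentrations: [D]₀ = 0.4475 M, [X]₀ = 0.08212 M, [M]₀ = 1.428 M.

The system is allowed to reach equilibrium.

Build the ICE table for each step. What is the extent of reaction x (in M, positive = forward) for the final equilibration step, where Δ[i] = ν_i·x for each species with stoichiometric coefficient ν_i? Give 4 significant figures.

Q₀ = 0.008825 vs Keq = 5.0880e+04 ⇒ Q<K, forward
Step 1:
                    D           X           M
  init         0.4475     0.08212       1.428
  Δ           -0.4314      0.4314      0.1438
  eq          0.01611      0.5135       1.572
  solve Keq expr → x = 0.1438; check Q = 5.0880e+04

x = 0.1438 M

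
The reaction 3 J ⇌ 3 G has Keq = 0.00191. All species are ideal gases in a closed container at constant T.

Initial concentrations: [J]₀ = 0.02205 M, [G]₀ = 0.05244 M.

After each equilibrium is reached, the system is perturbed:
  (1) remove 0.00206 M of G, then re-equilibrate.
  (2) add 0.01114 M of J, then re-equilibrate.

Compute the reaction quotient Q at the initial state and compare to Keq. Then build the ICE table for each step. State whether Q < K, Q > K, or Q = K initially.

Q₀ = 13.45; Q > K (proceeds reverse)

Q₀ = 13.45 vs Keq = 0.00191 ⇒ Q>K, reverse
Step 1:
                  J         G
  init      0.02205   0.05244
  Δ         0.04422  -0.04422
  eq        0.06627  0.008222
  solve Keq expr → x = -0.01474; check Q = 0.00191
Then remove 0.00206 M of G.
Step 2:
                  J         G
  init      0.06627  0.006162
  Δ       -0.001833  0.001833
  eq        0.06444  0.007995
  solve Keq expr → x = 6.1087e-04; check Q = 0.00191
Then add 0.01114 M of J.
Step 3:
                  J         G
  init      0.07558  0.007995
  Δ        -0.00123   0.00123
  eq        0.07435  0.009224
  solve Keq expr → x = 4.0987e-04; check Q = 0.00191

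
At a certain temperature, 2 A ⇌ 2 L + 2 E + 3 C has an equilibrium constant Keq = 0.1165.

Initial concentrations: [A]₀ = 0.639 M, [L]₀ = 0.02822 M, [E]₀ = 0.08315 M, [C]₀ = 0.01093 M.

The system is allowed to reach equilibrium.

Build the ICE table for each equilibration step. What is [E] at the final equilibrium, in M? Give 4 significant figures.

Q₀ = 1.7607e-11 vs Keq = 0.1165 ⇒ Q<K, forward
Step 1:
                    A           L           E           C
  I             0.639     0.02822     0.08315     0.01093
  C           -0.3844      0.3844      0.3844      0.5766
  E            0.2546      0.4126      0.4676      0.5876
  solve Keq expr → x = 0.1922; check Q = 0.1165

[E]_eq = 0.4676 M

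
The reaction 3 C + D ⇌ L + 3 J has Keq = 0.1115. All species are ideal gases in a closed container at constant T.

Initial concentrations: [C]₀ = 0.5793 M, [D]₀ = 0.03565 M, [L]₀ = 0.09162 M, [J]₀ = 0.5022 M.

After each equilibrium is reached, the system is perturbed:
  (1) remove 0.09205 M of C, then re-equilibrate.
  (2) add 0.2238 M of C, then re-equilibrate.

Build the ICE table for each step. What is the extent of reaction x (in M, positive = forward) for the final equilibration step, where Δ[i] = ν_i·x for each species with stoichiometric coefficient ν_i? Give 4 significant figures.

x = 0.01375 M

Q₀ = 1.674 vs Keq = 0.1115 ⇒ Q>K, reverse
Step 1:
                   C          D          L          J
  I           0.5793    0.03565    0.09162     0.5022
  C             0.12    0.03999   -0.03999      -0.12
  E           0.6993    0.07564    0.05163     0.3822
  solve Keq expr → x = -0.03999; check Q = 0.1115
Then remove 0.09205 M of C.
Step 2:
                   C          D          L          J
  I           0.6072    0.07564    0.05163     0.3822
  C          0.01764    0.00588   -0.00588   -0.01764
  E           0.6249    0.08152    0.04575     0.3646
  solve Keq expr → x = -0.00588; check Q = 0.1115
Then add 0.2238 M of C.
Step 3:
                   C          D          L          J
  I           0.8487    0.08152    0.04575     0.3646
  C         -0.04124   -0.01375    0.01375    0.04124
  E           0.8074    0.06777     0.0595     0.4058
  solve Keq expr → x = 0.01375; check Q = 0.1115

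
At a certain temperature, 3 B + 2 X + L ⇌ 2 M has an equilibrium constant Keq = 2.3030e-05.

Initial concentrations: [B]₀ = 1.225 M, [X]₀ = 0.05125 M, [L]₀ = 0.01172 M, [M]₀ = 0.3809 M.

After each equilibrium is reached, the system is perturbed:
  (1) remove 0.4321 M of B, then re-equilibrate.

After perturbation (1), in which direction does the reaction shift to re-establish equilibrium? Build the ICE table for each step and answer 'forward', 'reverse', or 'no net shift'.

Direction: reverse

Q₀ = 2564 vs Keq = 2.3030e-05 ⇒ Q>K, reverse
Step 1:
                   B          X          L          M
  Initial      1.225    0.05125    0.01172     0.3809
  Change       0.568     0.3787     0.1893    -0.3787
  Equil        1.793     0.4299     0.2011   0.002221
  solve Keq expr → x = -0.1893; check Q = 2.3030e-05
Then remove 0.4321 M of B.
Step 2:
                   B          X          L          M
  Initial      1.361     0.4299     0.2011   0.002221
  Change     0.00112 7.4667e-04 3.7334e-04 -7.4667e-04
  Equil        1.362     0.4307     0.2014   0.001475
  solve Keq expr → x = -3.7334e-04; check Q = 2.3030e-05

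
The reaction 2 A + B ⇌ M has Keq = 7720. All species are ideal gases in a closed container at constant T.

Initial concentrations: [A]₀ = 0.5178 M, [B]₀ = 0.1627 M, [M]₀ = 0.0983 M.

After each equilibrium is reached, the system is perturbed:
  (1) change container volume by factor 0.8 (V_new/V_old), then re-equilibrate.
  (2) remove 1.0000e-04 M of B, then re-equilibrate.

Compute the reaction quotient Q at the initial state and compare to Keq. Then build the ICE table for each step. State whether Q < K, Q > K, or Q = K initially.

Q₀ = 2.253; Q < K (proceeds forward)

Q₀ = 2.253 vs Keq = 7720 ⇒ Q<K, forward
Step 1:
                  A         B         M
  I          0.5178    0.1627    0.0983
  C         -0.3236   -0.1618    0.1618
  E          0.1942 8.9350e-04    0.2601
  solve Keq expr → x = 0.1618; check Q = 7720
Then change container volume by factor 0.8 (V_new/V_old).
Step 2:
                  A         B         M
  I          0.2427  0.001117    0.3251
  C       -7.9301e-04 -3.9650e-04 3.9650e-04
  E          0.2419 7.2037e-04    0.3255
  solve Keq expr → x = 3.9650e-04; check Q = 7720
Then remove 1.0000e-04 M of B.
Step 3:
                  A         B         M
  I          0.2419 6.2037e-04    0.3255
  C       1.9722e-04 9.8609e-05 -9.8609e-05
  E          0.2421 7.1898e-04    0.3254
  solve Keq expr → x = -9.8609e-05; check Q = 7720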